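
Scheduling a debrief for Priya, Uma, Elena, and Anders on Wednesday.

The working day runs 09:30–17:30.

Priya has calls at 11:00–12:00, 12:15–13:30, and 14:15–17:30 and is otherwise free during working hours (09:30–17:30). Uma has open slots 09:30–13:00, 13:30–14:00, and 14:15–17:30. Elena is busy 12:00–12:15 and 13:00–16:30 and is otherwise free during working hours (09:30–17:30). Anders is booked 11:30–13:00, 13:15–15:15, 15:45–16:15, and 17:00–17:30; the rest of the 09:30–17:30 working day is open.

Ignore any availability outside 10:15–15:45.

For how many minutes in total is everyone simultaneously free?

Priya free within 09:30–17:30: 09:30–11:00, 12:00–12:15, 13:30–14:15.
Elena free within 09:30–17:30: 09:30–12:00, 12:15–13:00, 16:30–17:30.
Anders free within 09:30–17:30: 09:30–11:30, 13:00–13:15, 15:15–15:45, 16:15–17:00.
Priya ∩ Uma: 09:30–11:00, 12:00–12:15, 13:30–14:00.
Priya ∩ Uma ∩ Elena: 09:30–11:00.
Priya ∩ Uma ∩ Elena ∩ Anders: 09:30–11:00.
Restricted to 10:15–15:45: 10:15–11:00.
Total common minutes: 45.

45 minutes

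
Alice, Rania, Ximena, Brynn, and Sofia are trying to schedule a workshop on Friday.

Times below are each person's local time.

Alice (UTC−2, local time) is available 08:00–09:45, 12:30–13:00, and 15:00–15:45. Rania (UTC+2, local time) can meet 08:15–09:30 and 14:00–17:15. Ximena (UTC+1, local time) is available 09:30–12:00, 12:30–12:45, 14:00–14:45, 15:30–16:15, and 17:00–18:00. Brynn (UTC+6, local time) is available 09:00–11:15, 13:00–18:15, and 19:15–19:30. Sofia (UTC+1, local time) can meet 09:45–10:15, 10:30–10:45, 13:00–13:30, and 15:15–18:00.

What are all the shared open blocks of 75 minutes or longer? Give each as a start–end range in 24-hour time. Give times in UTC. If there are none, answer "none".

Alice → UTC: 10:00–11:45, 14:30–15:00, 17:00–17:45.
Rania → UTC: 06:15–07:30, 12:00–15:15.
Ximena → UTC: 08:30–11:00, 11:30–11:45, 13:00–13:45, 14:30–15:15, 16:00–17:00.
Brynn → UTC: 03:00–05:15, 07:00–12:15, 13:15–13:30.
Sofia → UTC: 08:45–09:15, 09:30–09:45, 12:00–12:30, 14:15–17:00.
Alice ∩ Rania: 14:30–15:00.
Alice ∩ Rania ∩ Ximena: 14:30–15:00.
Alice ∩ Rania ∩ Ximena ∩ Brynn: (none).
Alice ∩ Rania ∩ Ximena ∩ Brynn ∩ Sofia: (none).
Windows ≥ 75 min: (none).

none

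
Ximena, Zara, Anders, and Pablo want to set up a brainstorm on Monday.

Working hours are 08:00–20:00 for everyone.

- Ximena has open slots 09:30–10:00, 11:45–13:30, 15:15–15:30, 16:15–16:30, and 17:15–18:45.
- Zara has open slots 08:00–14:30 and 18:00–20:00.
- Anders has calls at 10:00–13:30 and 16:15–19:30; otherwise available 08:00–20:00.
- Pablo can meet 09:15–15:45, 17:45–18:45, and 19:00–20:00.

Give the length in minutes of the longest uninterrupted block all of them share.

Anders free within 08:00–20:00: 08:00–10:00, 13:30–16:15, 19:30–20:00.
Ximena ∩ Zara: 09:30–10:00, 11:45–13:30, 18:00–18:45.
Ximena ∩ Zara ∩ Anders: 09:30–10:00.
Ximena ∩ Zara ∩ Anders ∩ Pablo: 09:30–10:00.
Single common window of 30 minutes.

30 minutes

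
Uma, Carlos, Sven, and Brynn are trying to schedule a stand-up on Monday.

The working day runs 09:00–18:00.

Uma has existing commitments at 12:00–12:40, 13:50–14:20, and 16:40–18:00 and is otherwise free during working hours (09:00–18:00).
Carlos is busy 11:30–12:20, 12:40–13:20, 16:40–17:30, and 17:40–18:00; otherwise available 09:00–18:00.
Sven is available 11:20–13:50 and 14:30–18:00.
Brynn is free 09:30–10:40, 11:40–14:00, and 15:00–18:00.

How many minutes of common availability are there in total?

Uma free within 09:00–18:00: 09:00–12:00, 12:40–13:50, 14:20–16:40.
Carlos free within 09:00–18:00: 09:00–11:30, 12:20–12:40, 13:20–16:40, 17:30–17:40.
Uma ∩ Carlos: 09:00–11:30, 13:20–13:50, 14:20–16:40.
Uma ∩ Carlos ∩ Sven: 11:20–11:30, 13:20–13:50, 14:30–16:40.
Uma ∩ Carlos ∩ Sven ∩ Brynn: 13:20–13:50, 15:00–16:40.
Total common minutes: 30 + 100 = 130.

130 minutes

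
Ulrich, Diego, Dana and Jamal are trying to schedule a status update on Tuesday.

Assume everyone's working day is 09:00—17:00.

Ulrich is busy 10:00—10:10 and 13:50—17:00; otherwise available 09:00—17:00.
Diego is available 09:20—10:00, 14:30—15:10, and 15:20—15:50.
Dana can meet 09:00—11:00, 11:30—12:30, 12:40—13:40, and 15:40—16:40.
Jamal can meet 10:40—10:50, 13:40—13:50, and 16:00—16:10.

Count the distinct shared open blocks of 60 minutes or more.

0

Ulrich free within 09:00–17:00: 09:00–10:00, 10:10–13:50.
Ulrich ∩ Diego: 09:20–10:00.
Ulrich ∩ Diego ∩ Dana: 09:20–10:00.
Ulrich ∩ Diego ∩ Dana ∩ Jamal: (none).
Windows ≥ 60 min: (none).
That's 0 windows.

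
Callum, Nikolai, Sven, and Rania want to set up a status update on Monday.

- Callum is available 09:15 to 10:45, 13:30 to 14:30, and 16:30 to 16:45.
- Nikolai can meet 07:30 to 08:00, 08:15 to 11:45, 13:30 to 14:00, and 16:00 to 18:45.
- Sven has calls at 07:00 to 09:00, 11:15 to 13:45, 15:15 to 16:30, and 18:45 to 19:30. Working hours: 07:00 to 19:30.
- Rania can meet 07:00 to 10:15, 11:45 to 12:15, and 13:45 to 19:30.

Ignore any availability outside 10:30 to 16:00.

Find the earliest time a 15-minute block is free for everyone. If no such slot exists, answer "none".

Sven free within 07:00–19:30: 09:00–11:15, 13:45–15:15, 16:30–18:45.
Callum ∩ Nikolai: 09:15–10:45, 13:30–14:00, 16:30–16:45.
Callum ∩ Nikolai ∩ Sven: 09:15–10:45, 13:45–14:00, 16:30–16:45.
Callum ∩ Nikolai ∩ Sven ∩ Rania: 09:15–10:15, 13:45–14:00, 16:30–16:45.
Restricted to 10:30–16:00: 13:45–14:00.
Windows ≥ 15 min: 13:45–14:00.
Earliest such window starts at 13:45.

13:45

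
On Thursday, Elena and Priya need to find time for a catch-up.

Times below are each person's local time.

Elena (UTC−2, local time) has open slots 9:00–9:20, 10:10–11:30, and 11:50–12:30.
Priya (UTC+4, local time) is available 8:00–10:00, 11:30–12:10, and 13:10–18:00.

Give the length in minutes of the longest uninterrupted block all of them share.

80 minutes

Elena → UTC: 11:00–11:20, 12:10–13:30, 13:50–14:30.
Priya → UTC: 04:00–06:00, 07:30–08:10, 09:10–14:00.
Elena ∩ Priya: 11:00–11:20, 12:10–13:30, 13:50–14:00.
Common window lengths: 20, 80, 10 min; longest is 80.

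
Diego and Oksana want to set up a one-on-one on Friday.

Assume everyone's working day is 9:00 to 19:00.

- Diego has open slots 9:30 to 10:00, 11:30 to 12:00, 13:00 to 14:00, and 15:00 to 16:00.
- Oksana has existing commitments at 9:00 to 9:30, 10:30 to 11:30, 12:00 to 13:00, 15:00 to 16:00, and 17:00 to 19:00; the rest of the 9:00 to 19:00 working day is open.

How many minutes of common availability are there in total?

Oksana free within 09:00–19:00: 09:30–10:30, 11:30–12:00, 13:00–15:00, 16:00–17:00.
Diego ∩ Oksana: 09:30–10:00, 11:30–12:00, 13:00–14:00.
Total common minutes: 30 + 30 + 60 = 120.

120 minutes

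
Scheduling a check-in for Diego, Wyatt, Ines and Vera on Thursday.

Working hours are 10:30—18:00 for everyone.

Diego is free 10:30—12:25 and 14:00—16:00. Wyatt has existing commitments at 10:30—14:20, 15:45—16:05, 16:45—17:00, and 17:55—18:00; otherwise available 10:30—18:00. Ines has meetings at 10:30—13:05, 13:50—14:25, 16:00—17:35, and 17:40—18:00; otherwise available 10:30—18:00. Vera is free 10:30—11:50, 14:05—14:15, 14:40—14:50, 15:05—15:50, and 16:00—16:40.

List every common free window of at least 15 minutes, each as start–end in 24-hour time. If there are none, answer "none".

Wyatt free within 10:30–18:00: 14:20–15:45, 16:05–16:45, 17:00–17:55.
Ines free within 10:30–18:00: 13:05–13:50, 14:25–16:00, 17:35–17:40.
Diego ∩ Wyatt: 14:20–15:45.
Diego ∩ Wyatt ∩ Ines: 14:25–15:45.
Diego ∩ Wyatt ∩ Ines ∩ Vera: 14:40–14:50, 15:05–15:45.
Windows ≥ 15 min: 15:05–15:45.

15:05–15:45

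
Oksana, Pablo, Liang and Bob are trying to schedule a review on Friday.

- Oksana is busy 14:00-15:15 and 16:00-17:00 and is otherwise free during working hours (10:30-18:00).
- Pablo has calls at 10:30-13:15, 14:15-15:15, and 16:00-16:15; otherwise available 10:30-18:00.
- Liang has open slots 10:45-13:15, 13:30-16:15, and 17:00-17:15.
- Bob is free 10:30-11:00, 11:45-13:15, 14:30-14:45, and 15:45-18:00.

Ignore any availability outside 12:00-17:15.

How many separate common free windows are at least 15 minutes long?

2

Oksana free within 10:30–18:00: 10:30–14:00, 15:15–16:00, 17:00–18:00.
Pablo free within 10:30–18:00: 13:15–14:15, 15:15–16:00, 16:15–18:00.
Oksana ∩ Pablo: 13:15–14:00, 15:15–16:00, 17:00–18:00.
Oksana ∩ Pablo ∩ Liang: 13:30–14:00, 15:15–16:00, 17:00–17:15.
Oksana ∩ Pablo ∩ Liang ∩ Bob: 15:45–16:00, 17:00–17:15.
Restricted to 12:00–17:15: 15:45–16:00, 17:00–17:15.
Windows ≥ 15 min: 15:45–16:00, 17:00–17:15.
That's 2 windows.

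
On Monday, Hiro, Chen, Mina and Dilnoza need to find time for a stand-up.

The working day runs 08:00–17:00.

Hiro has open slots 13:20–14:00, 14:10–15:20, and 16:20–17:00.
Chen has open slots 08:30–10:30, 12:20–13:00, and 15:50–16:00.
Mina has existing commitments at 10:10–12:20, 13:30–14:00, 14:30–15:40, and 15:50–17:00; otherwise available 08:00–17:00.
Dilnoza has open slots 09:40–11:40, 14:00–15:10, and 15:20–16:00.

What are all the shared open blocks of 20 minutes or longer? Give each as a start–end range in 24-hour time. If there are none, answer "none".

Mina free within 08:00–17:00: 08:00–10:10, 12:20–13:30, 14:00–14:30, 15:40–15:50.
Hiro ∩ Chen: (none).
Hiro ∩ Chen ∩ Mina: (none).
Hiro ∩ Chen ∩ Mina ∩ Dilnoza: (none).
Windows ≥ 20 min: (none).

none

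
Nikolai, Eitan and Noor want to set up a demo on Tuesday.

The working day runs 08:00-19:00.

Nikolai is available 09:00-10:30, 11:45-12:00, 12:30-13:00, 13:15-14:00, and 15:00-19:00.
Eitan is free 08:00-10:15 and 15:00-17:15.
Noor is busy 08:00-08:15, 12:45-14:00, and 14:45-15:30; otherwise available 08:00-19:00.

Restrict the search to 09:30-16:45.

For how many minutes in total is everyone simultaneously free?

Noor free within 08:00–19:00: 08:15–12:45, 14:00–14:45, 15:30–19:00.
Nikolai ∩ Eitan: 09:00–10:15, 15:00–17:15.
Nikolai ∩ Eitan ∩ Noor: 09:00–10:15, 15:30–17:15.
Restricted to 09:30–16:45: 09:30–10:15, 15:30–16:45.
Total common minutes: 45 + 75 = 120.

120 minutes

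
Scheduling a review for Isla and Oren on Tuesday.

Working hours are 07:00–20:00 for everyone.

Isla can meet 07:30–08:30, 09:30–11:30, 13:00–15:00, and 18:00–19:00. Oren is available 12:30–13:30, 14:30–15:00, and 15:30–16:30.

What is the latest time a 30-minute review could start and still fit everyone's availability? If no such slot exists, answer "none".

Isla ∩ Oren: 13:00–13:30, 14:30–15:00.
Windows ≥ 30 min: 13:00–13:30, 14:30–15:00.
Latest start in the last window 14:30–15:00 is 15:00 − 30 min = 14:30.

14:30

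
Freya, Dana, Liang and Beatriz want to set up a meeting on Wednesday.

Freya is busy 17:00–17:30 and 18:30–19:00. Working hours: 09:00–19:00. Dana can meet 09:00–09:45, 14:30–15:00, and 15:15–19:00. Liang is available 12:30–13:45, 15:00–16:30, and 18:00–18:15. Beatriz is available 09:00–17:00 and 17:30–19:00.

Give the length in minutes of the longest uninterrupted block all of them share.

Freya free within 09:00–19:00: 09:00–17:00, 17:30–18:30.
Freya ∩ Dana: 09:00–09:45, 14:30–15:00, 15:15–17:00, 17:30–18:30.
Freya ∩ Dana ∩ Liang: 15:15–16:30, 18:00–18:15.
Freya ∩ Dana ∩ Liang ∩ Beatriz: 15:15–16:30, 18:00–18:15.
Common window lengths: 75, 15 min; longest is 75.

75 minutes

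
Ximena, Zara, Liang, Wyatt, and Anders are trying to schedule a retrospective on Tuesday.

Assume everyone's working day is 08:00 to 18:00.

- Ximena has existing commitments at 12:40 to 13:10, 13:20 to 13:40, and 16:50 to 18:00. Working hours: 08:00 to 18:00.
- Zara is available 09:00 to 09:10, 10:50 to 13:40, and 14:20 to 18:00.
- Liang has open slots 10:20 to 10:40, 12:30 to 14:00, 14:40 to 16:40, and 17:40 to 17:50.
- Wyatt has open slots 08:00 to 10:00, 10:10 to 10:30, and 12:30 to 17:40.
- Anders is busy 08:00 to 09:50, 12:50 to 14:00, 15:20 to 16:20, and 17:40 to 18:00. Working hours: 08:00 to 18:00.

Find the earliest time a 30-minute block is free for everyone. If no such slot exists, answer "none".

Ximena free within 08:00–18:00: 08:00–12:40, 13:10–13:20, 13:40–16:50.
Anders free within 08:00–18:00: 09:50–12:50, 14:00–15:20, 16:20–17:40.
Ximena ∩ Zara: 09:00–09:10, 10:50–12:40, 13:10–13:20, 14:20–16:50.
Ximena ∩ Zara ∩ Liang: 12:30–12:40, 13:10–13:20, 14:40–16:40.
Ximena ∩ Zara ∩ Liang ∩ Wyatt: 12:30–12:40, 13:10–13:20, 14:40–16:40.
Ximena ∩ Zara ∩ Liang ∩ Wyatt ∩ Anders: 12:30–12:40, 14:40–15:20, 16:20–16:40.
Windows ≥ 30 min: 14:40–15:20.
Earliest such window starts at 14:40.

14:40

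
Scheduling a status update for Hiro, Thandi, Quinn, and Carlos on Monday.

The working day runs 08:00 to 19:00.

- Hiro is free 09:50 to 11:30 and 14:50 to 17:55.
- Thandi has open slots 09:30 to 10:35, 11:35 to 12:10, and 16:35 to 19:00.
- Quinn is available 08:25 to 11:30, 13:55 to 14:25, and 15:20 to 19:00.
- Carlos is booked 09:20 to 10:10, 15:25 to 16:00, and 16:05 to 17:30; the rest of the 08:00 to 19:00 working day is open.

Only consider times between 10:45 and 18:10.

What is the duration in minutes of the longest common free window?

25 minutes

Carlos free within 08:00–19:00: 08:00–09:20, 10:10–15:25, 16:00–16:05, 17:30–19:00.
Hiro ∩ Thandi: 09:50–10:35, 16:35–17:55.
Hiro ∩ Thandi ∩ Quinn: 09:50–10:35, 16:35–17:55.
Hiro ∩ Thandi ∩ Quinn ∩ Carlos: 10:10–10:35, 17:30–17:55.
Restricted to 10:45–18:10: 17:30–17:55.
Single common window of 25 minutes.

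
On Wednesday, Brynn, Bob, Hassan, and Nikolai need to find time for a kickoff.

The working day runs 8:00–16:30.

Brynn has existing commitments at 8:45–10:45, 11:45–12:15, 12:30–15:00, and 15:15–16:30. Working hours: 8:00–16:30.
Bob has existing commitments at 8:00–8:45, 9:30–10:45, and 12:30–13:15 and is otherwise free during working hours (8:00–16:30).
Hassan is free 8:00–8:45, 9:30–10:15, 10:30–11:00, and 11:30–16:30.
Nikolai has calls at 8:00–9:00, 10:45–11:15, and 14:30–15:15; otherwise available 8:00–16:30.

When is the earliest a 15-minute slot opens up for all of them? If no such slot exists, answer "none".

Brynn free within 08:00–16:30: 08:00–08:45, 10:45–11:45, 12:15–12:30, 15:00–15:15.
Bob free within 08:00–16:30: 08:45–09:30, 10:45–12:30, 13:15–16:30.
Nikolai free within 08:00–16:30: 09:00–10:45, 11:15–14:30, 15:15–16:30.
Brynn ∩ Bob: 10:45–11:45, 12:15–12:30, 15:00–15:15.
Brynn ∩ Bob ∩ Hassan: 10:45–11:00, 11:30–11:45, 12:15–12:30, 15:00–15:15.
Brynn ∩ Bob ∩ Hassan ∩ Nikolai: 11:30–11:45, 12:15–12:30.
Windows ≥ 15 min: 11:30–11:45, 12:15–12:30.
Earliest such window starts at 11:30.

11:30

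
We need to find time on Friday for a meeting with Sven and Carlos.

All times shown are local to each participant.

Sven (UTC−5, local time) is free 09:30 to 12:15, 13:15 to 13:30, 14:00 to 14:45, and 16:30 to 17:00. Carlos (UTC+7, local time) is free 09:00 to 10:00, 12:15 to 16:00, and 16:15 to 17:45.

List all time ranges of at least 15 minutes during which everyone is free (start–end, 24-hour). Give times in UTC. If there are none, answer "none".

Sven → UTC: 14:30–17:15, 18:15–18:30, 19:00–19:45, 21:30–22:00.
Carlos → UTC: 02:00–03:00, 05:15–09:00, 09:15–10:45.
Sven ∩ Carlos: (none).
Windows ≥ 15 min: (none).

none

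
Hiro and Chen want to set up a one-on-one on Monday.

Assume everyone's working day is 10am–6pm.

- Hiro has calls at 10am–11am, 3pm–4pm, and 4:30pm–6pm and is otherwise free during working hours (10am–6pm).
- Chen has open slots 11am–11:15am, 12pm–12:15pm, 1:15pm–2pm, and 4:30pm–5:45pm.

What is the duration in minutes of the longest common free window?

45 minutes

Hiro free within 10:00–18:00: 11:00–15:00, 16:00–16:30.
Hiro ∩ Chen: 11:00–11:15, 12:00–12:15, 13:15–14:00.
Common window lengths: 15, 15, 45 min; longest is 45.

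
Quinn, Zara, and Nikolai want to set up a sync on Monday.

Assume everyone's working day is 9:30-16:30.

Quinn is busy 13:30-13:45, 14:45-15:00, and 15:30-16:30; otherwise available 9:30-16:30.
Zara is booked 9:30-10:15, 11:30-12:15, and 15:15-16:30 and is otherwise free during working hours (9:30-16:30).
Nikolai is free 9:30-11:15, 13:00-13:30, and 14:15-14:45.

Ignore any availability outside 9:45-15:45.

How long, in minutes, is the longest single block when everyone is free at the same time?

60 minutes

Quinn free within 09:30–16:30: 09:30–13:30, 13:45–14:45, 15:00–15:30.
Zara free within 09:30–16:30: 10:15–11:30, 12:15–15:15.
Quinn ∩ Zara: 10:15–11:30, 12:15–13:30, 13:45–14:45, 15:00–15:15.
Quinn ∩ Zara ∩ Nikolai: 10:15–11:15, 13:00–13:30, 14:15–14:45.
Restricted to 09:45–15:45: 10:15–11:15, 13:00–13:30, 14:15–14:45.
Common window lengths: 60, 30, 30 min; longest is 60.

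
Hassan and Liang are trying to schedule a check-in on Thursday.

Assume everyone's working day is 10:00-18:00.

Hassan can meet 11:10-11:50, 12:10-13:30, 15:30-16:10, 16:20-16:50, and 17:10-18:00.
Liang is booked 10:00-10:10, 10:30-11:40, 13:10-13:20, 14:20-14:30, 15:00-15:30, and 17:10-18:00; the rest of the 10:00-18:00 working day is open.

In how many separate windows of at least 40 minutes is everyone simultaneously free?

Liang free within 10:00–18:00: 10:10–10:30, 11:40–13:10, 13:20–14:20, 14:30–15:00, 15:30–17:10.
Hassan ∩ Liang: 11:40–11:50, 12:10–13:10, 13:20–13:30, 15:30–16:10, 16:20–16:50.
Windows ≥ 40 min: 12:10–13:10, 15:30–16:10.
That's 2 windows.

2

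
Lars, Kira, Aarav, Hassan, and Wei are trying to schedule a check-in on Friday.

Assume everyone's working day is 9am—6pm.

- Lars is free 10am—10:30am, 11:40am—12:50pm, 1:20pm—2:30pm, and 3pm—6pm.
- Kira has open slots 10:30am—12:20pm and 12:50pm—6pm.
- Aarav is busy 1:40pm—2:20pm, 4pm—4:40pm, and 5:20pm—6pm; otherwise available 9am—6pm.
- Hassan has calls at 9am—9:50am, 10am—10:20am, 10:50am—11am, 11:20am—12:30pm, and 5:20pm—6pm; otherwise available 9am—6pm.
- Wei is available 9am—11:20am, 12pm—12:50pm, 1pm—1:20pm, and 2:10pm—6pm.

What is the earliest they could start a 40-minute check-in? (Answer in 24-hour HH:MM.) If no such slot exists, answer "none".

Aarav free within 09:00–18:00: 09:00–13:40, 14:20–16:00, 16:40–17:20.
Hassan free within 09:00–18:00: 09:50–10:00, 10:20–10:50, 11:00–11:20, 12:30–17:20.
Lars ∩ Kira: 11:40–12:20, 13:20–14:30, 15:00–18:00.
Lars ∩ Kira ∩ Aarav: 11:40–12:20, 13:20–13:40, 14:20–14:30, 15:00–16:00, 16:40–17:20.
Lars ∩ Kira ∩ Aarav ∩ Hassan: 13:20–13:40, 14:20–14:30, 15:00–16:00, 16:40–17:20.
Lars ∩ Kira ∩ Aarav ∩ Hassan ∩ Wei: 14:20–14:30, 15:00–16:00, 16:40–17:20.
Windows ≥ 40 min: 15:00–16:00, 16:40–17:20.
Earliest such window starts at 15:00.

15:00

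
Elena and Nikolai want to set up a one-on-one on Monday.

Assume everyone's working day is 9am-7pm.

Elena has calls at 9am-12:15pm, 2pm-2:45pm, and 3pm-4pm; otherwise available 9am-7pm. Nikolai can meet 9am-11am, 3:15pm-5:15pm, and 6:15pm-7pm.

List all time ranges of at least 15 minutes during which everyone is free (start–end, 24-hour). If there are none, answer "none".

Elena free within 09:00–19:00: 12:15–14:00, 14:45–15:00, 16:00–19:00.
Elena ∩ Nikolai: 16:00–17:15, 18:15–19:00.
Windows ≥ 15 min: 16:00–17:15, 18:15–19:00.

16:00–17:15, 18:15–19:00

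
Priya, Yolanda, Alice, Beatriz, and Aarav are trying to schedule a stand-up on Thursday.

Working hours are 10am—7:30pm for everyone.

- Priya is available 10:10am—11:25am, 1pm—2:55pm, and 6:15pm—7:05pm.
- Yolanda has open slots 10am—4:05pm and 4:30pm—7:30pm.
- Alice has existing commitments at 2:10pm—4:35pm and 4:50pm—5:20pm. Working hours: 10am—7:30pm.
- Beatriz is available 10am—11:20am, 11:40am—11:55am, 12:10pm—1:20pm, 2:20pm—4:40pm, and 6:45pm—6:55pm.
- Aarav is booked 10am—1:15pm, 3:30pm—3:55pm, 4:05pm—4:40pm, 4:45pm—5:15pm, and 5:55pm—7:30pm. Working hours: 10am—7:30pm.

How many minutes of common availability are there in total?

Alice free within 10:00–19:30: 10:00–14:10, 16:35–16:50, 17:20–19:30.
Aarav free within 10:00–19:30: 13:15–15:30, 15:55–16:05, 16:40–16:45, 17:15–17:55.
Priya ∩ Yolanda: 10:10–11:25, 13:00–14:55, 18:15–19:05.
Priya ∩ Yolanda ∩ Alice: 10:10–11:25, 13:00–14:10, 18:15–19:05.
Priya ∩ Yolanda ∩ Alice ∩ Beatriz: 10:10–11:20, 13:00–13:20, 18:45–18:55.
Priya ∩ Yolanda ∩ Alice ∩ Beatriz ∩ Aarav: 13:15–13:20.
Total common minutes: 5.

5 minutes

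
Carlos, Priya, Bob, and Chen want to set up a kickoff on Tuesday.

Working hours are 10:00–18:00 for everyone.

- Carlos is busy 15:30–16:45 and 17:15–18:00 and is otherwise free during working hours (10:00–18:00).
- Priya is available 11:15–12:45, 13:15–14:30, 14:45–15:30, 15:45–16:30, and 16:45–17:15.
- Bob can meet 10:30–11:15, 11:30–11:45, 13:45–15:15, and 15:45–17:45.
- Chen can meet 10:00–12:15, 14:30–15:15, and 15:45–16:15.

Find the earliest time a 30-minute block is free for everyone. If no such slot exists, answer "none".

14:45

Carlos free within 10:00–18:00: 10:00–15:30, 16:45–17:15.
Carlos ∩ Priya: 11:15–12:45, 13:15–14:30, 14:45–15:30, 16:45–17:15.
Carlos ∩ Priya ∩ Bob: 11:30–11:45, 13:45–14:30, 14:45–15:15, 16:45–17:15.
Carlos ∩ Priya ∩ Bob ∩ Chen: 11:30–11:45, 14:45–15:15.
Windows ≥ 30 min: 14:45–15:15.
Earliest such window starts at 14:45.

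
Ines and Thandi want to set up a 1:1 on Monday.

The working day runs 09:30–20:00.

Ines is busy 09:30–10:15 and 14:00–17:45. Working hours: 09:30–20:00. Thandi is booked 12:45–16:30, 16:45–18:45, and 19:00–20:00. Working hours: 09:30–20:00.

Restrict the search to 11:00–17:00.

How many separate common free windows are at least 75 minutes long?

Ines free within 09:30–20:00: 10:15–14:00, 17:45–20:00.
Thandi free within 09:30–20:00: 09:30–12:45, 16:30–16:45, 18:45–19:00.
Ines ∩ Thandi: 10:15–12:45, 18:45–19:00.
Restricted to 11:00–17:00: 11:00–12:45.
Windows ≥ 75 min: 11:00–12:45.
That's 1 window.

1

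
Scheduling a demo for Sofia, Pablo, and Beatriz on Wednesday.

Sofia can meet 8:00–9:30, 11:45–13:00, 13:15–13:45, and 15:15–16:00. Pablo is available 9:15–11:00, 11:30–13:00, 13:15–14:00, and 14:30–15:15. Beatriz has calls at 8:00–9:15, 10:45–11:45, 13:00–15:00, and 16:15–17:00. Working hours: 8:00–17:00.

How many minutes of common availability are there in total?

90 minutes

Beatriz free within 08:00–17:00: 09:15–10:45, 11:45–13:00, 15:00–16:15.
Sofia ∩ Pablo: 09:15–09:30, 11:45–13:00, 13:15–13:45.
Sofia ∩ Pablo ∩ Beatriz: 09:15–09:30, 11:45–13:00.
Total common minutes: 15 + 75 = 90.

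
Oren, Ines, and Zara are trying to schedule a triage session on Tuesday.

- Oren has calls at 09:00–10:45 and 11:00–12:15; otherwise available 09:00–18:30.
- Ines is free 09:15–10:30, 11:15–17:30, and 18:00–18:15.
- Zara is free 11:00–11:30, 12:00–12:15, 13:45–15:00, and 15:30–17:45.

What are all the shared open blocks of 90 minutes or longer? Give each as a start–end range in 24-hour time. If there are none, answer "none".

15:30–17:30

Oren free within 09:00–18:30: 10:45–11:00, 12:15–18:30.
Oren ∩ Ines: 12:15–17:30, 18:00–18:15.
Oren ∩ Ines ∩ Zara: 13:45–15:00, 15:30–17:30.
Windows ≥ 90 min: 15:30–17:30.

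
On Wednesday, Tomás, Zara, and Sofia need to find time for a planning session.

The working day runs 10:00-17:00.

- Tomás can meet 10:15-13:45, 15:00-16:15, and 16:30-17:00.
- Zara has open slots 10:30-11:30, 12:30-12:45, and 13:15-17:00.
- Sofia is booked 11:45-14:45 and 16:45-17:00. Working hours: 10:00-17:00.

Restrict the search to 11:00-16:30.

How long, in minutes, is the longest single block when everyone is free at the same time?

Sofia free within 10:00–17:00: 10:00–11:45, 14:45–16:45.
Tomás ∩ Zara: 10:30–11:30, 12:30–12:45, 13:15–13:45, 15:00–16:15, 16:30–17:00.
Tomás ∩ Zara ∩ Sofia: 10:30–11:30, 15:00–16:15, 16:30–16:45.
Restricted to 11:00–16:30: 11:00–11:30, 15:00–16:15.
Common window lengths: 30, 75 min; longest is 75.

75 minutes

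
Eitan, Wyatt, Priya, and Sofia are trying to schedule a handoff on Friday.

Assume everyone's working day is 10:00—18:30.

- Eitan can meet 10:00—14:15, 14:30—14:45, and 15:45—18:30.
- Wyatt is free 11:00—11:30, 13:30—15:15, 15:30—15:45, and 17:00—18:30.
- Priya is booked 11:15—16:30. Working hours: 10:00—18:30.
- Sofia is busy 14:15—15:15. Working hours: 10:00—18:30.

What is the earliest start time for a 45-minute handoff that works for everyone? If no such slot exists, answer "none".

Priya free within 10:00–18:30: 10:00–11:15, 16:30–18:30.
Sofia free within 10:00–18:30: 10:00–14:15, 15:15–18:30.
Eitan ∩ Wyatt: 11:00–11:30, 13:30–14:15, 14:30–14:45, 17:00–18:30.
Eitan ∩ Wyatt ∩ Priya: 11:00–11:15, 17:00–18:30.
Eitan ∩ Wyatt ∩ Priya ∩ Sofia: 11:00–11:15, 17:00–18:30.
Windows ≥ 45 min: 17:00–18:30.
Earliest such window starts at 17:00.

17:00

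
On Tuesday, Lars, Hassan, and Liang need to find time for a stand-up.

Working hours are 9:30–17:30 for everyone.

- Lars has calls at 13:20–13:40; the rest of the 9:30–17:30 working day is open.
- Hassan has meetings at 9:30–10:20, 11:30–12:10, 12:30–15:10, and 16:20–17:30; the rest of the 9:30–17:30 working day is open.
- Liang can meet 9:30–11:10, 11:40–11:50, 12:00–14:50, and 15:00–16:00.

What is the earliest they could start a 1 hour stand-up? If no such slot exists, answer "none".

Lars free within 09:30–17:30: 09:30–13:20, 13:40–17:30.
Hassan free within 09:30–17:30: 10:20–11:30, 12:10–12:30, 15:10–16:20.
Lars ∩ Hassan: 10:20–11:30, 12:10–12:30, 15:10–16:20.
Lars ∩ Hassan ∩ Liang: 10:20–11:10, 12:10–12:30, 15:10–16:00.
Windows ≥ 60 min: (none).

none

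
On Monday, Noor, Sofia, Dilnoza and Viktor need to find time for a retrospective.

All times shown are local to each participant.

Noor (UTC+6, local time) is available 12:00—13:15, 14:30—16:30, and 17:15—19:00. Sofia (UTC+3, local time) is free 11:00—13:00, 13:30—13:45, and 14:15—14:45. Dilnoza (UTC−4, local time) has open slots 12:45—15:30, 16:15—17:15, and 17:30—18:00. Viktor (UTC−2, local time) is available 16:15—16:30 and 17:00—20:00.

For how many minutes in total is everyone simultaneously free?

0 minutes

Noor → UTC: 06:00–07:15, 08:30–10:30, 11:15–13:00.
Sofia → UTC: 08:00–10:00, 10:30–10:45, 11:15–11:45.
Dilnoza → UTC: 16:45–19:30, 20:15–21:15, 21:30–22:00.
Viktor → UTC: 18:15–18:30, 19:00–22:00.
Noor ∩ Sofia: 08:30–10:00, 11:15–11:45.
Noor ∩ Sofia ∩ Dilnoza: (none).
Noor ∩ Sofia ∩ Dilnoza ∩ Viktor: (none).
Total common minutes: 0.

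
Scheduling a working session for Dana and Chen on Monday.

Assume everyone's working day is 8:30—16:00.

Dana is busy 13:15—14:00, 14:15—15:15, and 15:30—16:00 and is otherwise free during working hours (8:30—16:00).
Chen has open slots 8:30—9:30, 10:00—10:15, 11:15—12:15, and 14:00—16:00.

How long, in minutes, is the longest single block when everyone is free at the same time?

Dana free within 08:30–16:00: 08:30–13:15, 14:00–14:15, 15:15–15:30.
Dana ∩ Chen: 08:30–09:30, 10:00–10:15, 11:15–12:15, 14:00–14:15, 15:15–15:30.
Common window lengths: 60, 15, 60, 15, 15 min; longest is 60.

60 minutes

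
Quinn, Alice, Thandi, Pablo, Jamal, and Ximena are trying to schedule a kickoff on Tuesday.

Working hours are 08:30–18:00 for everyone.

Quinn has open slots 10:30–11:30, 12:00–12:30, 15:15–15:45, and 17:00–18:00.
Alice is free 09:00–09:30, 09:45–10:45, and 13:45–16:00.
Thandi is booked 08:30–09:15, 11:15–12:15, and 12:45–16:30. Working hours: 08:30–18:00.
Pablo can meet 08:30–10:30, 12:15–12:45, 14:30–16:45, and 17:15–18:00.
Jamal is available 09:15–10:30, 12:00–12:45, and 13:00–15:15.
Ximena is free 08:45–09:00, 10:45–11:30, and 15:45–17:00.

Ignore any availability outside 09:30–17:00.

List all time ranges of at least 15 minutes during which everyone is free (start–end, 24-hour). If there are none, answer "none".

none

Thandi free within 08:30–18:00: 09:15–11:15, 12:15–12:45, 16:30–18:00.
Quinn ∩ Alice: 10:30–10:45, 15:15–15:45.
Quinn ∩ Alice ∩ Thandi: 10:30–10:45.
Quinn ∩ Alice ∩ Thandi ∩ Pablo: (none).
Quinn ∩ Alice ∩ Thandi ∩ Pablo ∩ Jamal: (none).
Quinn ∩ Alice ∩ Thandi ∩ Pablo ∩ Jamal ∩ Ximena: (none).
Restricted to 09:30–17:00: (none).
Windows ≥ 15 min: (none).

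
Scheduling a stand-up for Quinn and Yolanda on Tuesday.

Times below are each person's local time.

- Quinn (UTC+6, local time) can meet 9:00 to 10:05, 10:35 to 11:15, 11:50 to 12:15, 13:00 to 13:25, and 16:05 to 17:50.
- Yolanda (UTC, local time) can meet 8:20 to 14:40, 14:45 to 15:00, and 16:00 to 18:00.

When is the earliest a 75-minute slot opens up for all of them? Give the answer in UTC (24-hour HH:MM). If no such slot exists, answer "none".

Quinn → UTC: 03:00–04:05, 04:35–05:15, 05:50–06:15, 07:00–07:25, 10:05–11:50.
Yolanda → UTC: 08:20–14:40, 14:45–15:00, 16:00–18:00.
Quinn ∩ Yolanda: 10:05–11:50.
Windows ≥ 75 min: 10:05–11:50.
Earliest such window starts at 10:05.

10:05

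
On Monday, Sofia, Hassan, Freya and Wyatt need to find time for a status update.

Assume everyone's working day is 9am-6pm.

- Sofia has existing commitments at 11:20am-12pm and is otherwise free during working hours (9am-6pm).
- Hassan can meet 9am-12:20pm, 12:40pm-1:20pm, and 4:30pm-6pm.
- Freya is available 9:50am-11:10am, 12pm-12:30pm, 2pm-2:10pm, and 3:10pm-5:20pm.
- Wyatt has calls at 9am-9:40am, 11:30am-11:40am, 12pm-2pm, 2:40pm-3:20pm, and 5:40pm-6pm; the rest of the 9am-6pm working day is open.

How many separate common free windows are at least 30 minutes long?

2

Sofia free within 09:00–18:00: 09:00–11:20, 12:00–18:00.
Wyatt free within 09:00–18:00: 09:40–11:30, 11:40–12:00, 14:00–14:40, 15:20–17:40.
Sofia ∩ Hassan: 09:00–11:20, 12:00–12:20, 12:40–13:20, 16:30–18:00.
Sofia ∩ Hassan ∩ Freya: 09:50–11:10, 12:00–12:20, 16:30–17:20.
Sofia ∩ Hassan ∩ Freya ∩ Wyatt: 09:50–11:10, 16:30–17:20.
Windows ≥ 30 min: 09:50–11:10, 16:30–17:20.
That's 2 windows.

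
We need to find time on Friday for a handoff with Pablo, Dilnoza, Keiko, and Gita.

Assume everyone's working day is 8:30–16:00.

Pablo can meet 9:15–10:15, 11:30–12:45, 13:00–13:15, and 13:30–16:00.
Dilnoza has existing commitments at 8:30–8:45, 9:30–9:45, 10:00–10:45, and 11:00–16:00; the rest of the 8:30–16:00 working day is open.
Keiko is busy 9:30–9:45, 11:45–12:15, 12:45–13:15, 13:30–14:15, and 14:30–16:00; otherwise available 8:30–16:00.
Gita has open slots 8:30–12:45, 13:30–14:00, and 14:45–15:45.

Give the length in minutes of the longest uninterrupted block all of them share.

Dilnoza free within 08:30–16:00: 08:45–09:30, 09:45–10:00, 10:45–11:00.
Keiko free within 08:30–16:00: 08:30–09:30, 09:45–11:45, 12:15–12:45, 13:15–13:30, 14:15–14:30.
Pablo ∩ Dilnoza: 09:15–09:30, 09:45–10:00.
Pablo ∩ Dilnoza ∩ Keiko: 09:15–09:30, 09:45–10:00.
Pablo ∩ Dilnoza ∩ Keiko ∩ Gita: 09:15–09:30, 09:45–10:00.
Common window lengths: 15, 15 min; longest is 15.

15 minutes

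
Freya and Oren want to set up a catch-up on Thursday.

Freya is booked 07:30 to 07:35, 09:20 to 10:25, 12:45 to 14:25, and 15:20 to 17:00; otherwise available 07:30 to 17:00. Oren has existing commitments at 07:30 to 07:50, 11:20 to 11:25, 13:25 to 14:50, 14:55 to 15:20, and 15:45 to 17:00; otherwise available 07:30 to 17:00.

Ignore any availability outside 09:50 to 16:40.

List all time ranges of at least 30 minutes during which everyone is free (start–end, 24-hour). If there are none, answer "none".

Freya free within 07:30–17:00: 07:35–09:20, 10:25–12:45, 14:25–15:20.
Oren free within 07:30–17:00: 07:50–11:20, 11:25–13:25, 14:50–14:55, 15:20–15:45.
Freya ∩ Oren: 07:50–09:20, 10:25–11:20, 11:25–12:45, 14:50–14:55.
Restricted to 09:50–16:40: 10:25–11:20, 11:25–12:45, 14:50–14:55.
Windows ≥ 30 min: 10:25–11:20, 11:25–12:45.

10:25–11:20, 11:25–12:45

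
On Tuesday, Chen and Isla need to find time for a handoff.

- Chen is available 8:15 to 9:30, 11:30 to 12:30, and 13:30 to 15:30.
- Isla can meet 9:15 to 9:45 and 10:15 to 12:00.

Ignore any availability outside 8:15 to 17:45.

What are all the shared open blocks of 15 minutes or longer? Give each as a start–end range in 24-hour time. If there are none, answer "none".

09:15–09:30, 11:30–12:00

Chen ∩ Isla: 09:15–09:30, 11:30–12:00.
Restricted to 08:15–17:45: 09:15–09:30, 11:30–12:00.
Windows ≥ 15 min: 09:15–09:30, 11:30–12:00.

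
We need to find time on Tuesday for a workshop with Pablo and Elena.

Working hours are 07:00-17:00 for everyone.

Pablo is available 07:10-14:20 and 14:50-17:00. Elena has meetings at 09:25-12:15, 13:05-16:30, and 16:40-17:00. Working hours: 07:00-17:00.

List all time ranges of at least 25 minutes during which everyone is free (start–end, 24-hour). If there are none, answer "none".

07:10–09:25, 12:15–13:05

Elena free within 07:00–17:00: 07:00–09:25, 12:15–13:05, 16:30–16:40.
Pablo ∩ Elena: 07:10–09:25, 12:15–13:05, 16:30–16:40.
Windows ≥ 25 min: 07:10–09:25, 12:15–13:05.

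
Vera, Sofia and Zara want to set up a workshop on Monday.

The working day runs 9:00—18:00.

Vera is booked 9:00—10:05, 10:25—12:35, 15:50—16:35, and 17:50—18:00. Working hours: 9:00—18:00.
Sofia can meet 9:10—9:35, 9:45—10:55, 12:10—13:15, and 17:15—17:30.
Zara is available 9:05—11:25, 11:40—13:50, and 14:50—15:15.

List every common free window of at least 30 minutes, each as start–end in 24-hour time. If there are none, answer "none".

Vera free within 09:00–18:00: 10:05–10:25, 12:35–15:50, 16:35–17:50.
Vera ∩ Sofia: 10:05–10:25, 12:35–13:15, 17:15–17:30.
Vera ∩ Sofia ∩ Zara: 10:05–10:25, 12:35–13:15.
Windows ≥ 30 min: 12:35–13:15.

12:35–13:15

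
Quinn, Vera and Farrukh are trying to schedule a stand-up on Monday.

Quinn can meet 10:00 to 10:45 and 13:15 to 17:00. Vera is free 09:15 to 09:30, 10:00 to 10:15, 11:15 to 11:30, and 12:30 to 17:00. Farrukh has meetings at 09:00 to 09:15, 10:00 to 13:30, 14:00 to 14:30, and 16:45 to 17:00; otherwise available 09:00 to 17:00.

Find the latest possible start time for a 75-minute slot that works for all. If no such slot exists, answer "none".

15:30

Farrukh free within 09:00–17:00: 09:15–10:00, 13:30–14:00, 14:30–16:45.
Quinn ∩ Vera: 10:00–10:15, 13:15–17:00.
Quinn ∩ Vera ∩ Farrukh: 13:30–14:00, 14:30–16:45.
Windows ≥ 75 min: 14:30–16:45.
Latest start in the last window 14:30–16:45 is 16:45 − 75 min = 15:30.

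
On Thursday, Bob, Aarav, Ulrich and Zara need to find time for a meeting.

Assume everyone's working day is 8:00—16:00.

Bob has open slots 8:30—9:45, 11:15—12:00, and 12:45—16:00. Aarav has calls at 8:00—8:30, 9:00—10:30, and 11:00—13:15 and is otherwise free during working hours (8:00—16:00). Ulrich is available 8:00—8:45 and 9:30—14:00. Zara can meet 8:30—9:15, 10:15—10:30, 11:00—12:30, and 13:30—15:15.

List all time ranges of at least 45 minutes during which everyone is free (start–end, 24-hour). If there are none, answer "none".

none

Aarav free within 08:00–16:00: 08:30–09:00, 10:30–11:00, 13:15–16:00.
Bob ∩ Aarav: 08:30–09:00, 13:15–16:00.
Bob ∩ Aarav ∩ Ulrich: 08:30–08:45, 13:15–14:00.
Bob ∩ Aarav ∩ Ulrich ∩ Zara: 08:30–08:45, 13:30–14:00.
Windows ≥ 45 min: (none).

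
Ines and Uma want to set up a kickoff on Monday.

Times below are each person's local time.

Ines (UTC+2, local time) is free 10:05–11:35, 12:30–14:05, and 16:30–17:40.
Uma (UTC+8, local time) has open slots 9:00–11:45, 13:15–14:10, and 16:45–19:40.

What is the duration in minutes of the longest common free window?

70 minutes

Ines → UTC: 08:05–09:35, 10:30–12:05, 14:30–15:40.
Uma → UTC: 01:00–03:45, 05:15–06:10, 08:45–11:40.
Ines ∩ Uma: 08:45–09:35, 10:30–11:40.
Common window lengths: 50, 70 min; longest is 70.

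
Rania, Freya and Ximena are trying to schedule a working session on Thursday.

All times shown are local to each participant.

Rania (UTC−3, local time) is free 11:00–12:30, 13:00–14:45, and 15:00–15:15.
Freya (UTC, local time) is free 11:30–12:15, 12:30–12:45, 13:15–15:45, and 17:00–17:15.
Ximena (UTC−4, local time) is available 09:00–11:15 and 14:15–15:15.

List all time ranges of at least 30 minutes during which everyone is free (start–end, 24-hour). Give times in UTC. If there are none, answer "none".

Rania → UTC: 14:00–15:30, 16:00–17:45, 18:00–18:15.
Freya → UTC: 11:30–12:15, 12:30–12:45, 13:15–15:45, 17:00–17:15.
Ximena → UTC: 13:00–15:15, 18:15–19:15.
Rania ∩ Freya: 14:00–15:30, 17:00–17:15.
Rania ∩ Freya ∩ Ximena: 14:00–15:15.
Windows ≥ 30 min: 14:00–15:15.

14:00–15:15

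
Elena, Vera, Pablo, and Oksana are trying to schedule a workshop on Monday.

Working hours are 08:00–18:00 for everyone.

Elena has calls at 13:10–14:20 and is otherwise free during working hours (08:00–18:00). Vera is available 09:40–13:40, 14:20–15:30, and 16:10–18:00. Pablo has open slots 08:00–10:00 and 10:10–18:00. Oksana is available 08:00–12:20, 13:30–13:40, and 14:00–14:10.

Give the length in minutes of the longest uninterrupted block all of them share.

130 minutes

Elena free within 08:00–18:00: 08:00–13:10, 14:20–18:00.
Elena ∩ Vera: 09:40–13:10, 14:20–15:30, 16:10–18:00.
Elena ∩ Vera ∩ Pablo: 09:40–10:00, 10:10–13:10, 14:20–15:30, 16:10–18:00.
Elena ∩ Vera ∩ Pablo ∩ Oksana: 09:40–10:00, 10:10–12:20.
Common window lengths: 20, 130 min; longest is 130.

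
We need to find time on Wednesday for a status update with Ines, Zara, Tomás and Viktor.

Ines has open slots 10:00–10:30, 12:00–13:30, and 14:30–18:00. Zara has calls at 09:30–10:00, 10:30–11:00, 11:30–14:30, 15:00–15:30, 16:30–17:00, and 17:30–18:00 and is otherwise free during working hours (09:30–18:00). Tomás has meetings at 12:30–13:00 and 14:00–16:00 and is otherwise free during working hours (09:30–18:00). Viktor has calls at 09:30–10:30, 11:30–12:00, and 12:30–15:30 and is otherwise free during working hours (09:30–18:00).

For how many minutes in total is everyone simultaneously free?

Zara free within 09:30–18:00: 10:00–10:30, 11:00–11:30, 14:30–15:00, 15:30–16:30, 17:00–17:30.
Tomás free within 09:30–18:00: 09:30–12:30, 13:00–14:00, 16:00–18:00.
Viktor free within 09:30–18:00: 10:30–11:30, 12:00–12:30, 15:30–18:00.
Ines ∩ Zara: 10:00–10:30, 14:30–15:00, 15:30–16:30, 17:00–17:30.
Ines ∩ Zara ∩ Tomás: 10:00–10:30, 16:00–16:30, 17:00–17:30.
Ines ∩ Zara ∩ Tomás ∩ Viktor: 16:00–16:30, 17:00–17:30.
Total common minutes: 30 + 30 = 60.

60 minutes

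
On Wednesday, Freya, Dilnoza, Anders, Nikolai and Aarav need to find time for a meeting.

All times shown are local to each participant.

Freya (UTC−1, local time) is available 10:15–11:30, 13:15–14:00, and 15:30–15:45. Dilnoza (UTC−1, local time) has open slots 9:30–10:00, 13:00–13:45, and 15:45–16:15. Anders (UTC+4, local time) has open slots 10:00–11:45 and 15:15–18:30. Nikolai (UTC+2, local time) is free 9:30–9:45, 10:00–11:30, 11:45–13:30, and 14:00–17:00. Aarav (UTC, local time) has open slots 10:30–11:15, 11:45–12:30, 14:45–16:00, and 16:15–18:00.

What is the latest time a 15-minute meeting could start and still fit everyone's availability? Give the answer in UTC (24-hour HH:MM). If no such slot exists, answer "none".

Freya → UTC: 11:15–12:30, 14:15–15:00, 16:30–16:45.
Dilnoza → UTC: 10:30–11:00, 14:00–14:45, 16:45–17:15.
Anders → UTC: 06:00–07:45, 11:15–14:30.
Nikolai → UTC: 07:30–07:45, 08:00–09:30, 09:45–11:30, 12:00–15:00.
Aarav → UTC: 10:30–11:15, 11:45–12:30, 14:45–16:00, 16:15–18:00.
Freya ∩ Dilnoza: 14:15–14:45.
Freya ∩ Dilnoza ∩ Anders: 14:15–14:30.
Freya ∩ Dilnoza ∩ Anders ∩ Nikolai: 14:15–14:30.
Freya ∩ Dilnoza ∩ Anders ∩ Nikolai ∩ Aarav: (none).
Windows ≥ 15 min: (none).

none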